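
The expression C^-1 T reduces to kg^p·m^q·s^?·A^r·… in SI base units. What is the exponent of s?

-3

C = s·A.
So C⁻¹ = s⁻¹·A⁻¹.
T = kg·s⁻²·A⁻¹.
Combining: C⁻¹·T = (s⁻¹·A⁻¹) · (kg·s⁻²·A⁻¹) = kg·s⁻³·A⁻².
The exponent of s is -3.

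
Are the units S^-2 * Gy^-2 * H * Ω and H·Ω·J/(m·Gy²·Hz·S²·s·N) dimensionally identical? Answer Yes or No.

Left side:
  S = 1/Ω (conductance is reciprocal resistance),
      = kg⁻¹·m⁻²·s³·A².
  So S⁻² = kg²·m⁴·s⁻⁶·A⁻⁴.
  Gy = J/kg (absorbed dose = energy per mass),
      = m²·s⁻².
  So Gy⁻² = m⁻⁴·s⁴.
  H = Wb/A (inductance = flux per current),
      = kg·m²·s⁻²·A⁻².
  Ω = V/A (resistance = voltage per current),
      = kg·m²·s⁻³·A⁻².
  Combining: S⁻²·Gy⁻²·H·Ω = (kg²·m⁴·s⁻⁶·A⁻⁴) · (m⁻⁴·s⁴) · (kg·m²·s⁻²·A⁻²) · (kg·m²·s⁻³·A⁻²) = kg⁴·m⁴·s⁻⁷·A⁻⁸.
Right side:
  Gy = J/kg (absorbed dose = energy per mass),
      = m²·s⁻².
  So Gy⁻² = m⁻⁴·s⁴.
  H = Wb/A (inductance = flux per current),
      = kg·m²·s⁻²·A⁻².
  Hz = 1/s = s⁻¹ (frequency is cycles per second).
  So Hz⁻¹ = s.
  Ω = V/A (resistance = voltage per current),
      = kg·m²·s⁻³·A⁻².
  S = 1/Ω (conductance is reciprocal resistance),
      = kg⁻¹·m⁻²·s³·A².
  So S⁻² = kg²·m⁴·s⁻⁶·A⁻⁴.
  N = kg·m/s² = kg·m·s⁻² (force = mass × acceleration).
  So N⁻¹ = kg⁻¹·m⁻¹·s².
  J = N·m (work = force × distance),
      = kg·m²·s⁻².
  Combining: m⁻¹·Gy⁻²·H·Hz⁻¹·Ω·S⁻²·s⁻¹·N⁻¹·J = m⁻¹ · (m⁻⁴·s⁴) · (kg·m²·s⁻²·A⁻²) · s · (kg·m²·s⁻³·A⁻²) · (kg²·m⁴·s⁻⁶·A⁻⁴) · s⁻¹ · (kg⁻¹·m⁻¹·s²) · (kg·m²·s⁻²) = kg⁴·m⁴·s⁻⁷·A⁻⁸.
Both reduce to kg⁴·m⁴·s⁻⁷·A⁻⁸.

Yes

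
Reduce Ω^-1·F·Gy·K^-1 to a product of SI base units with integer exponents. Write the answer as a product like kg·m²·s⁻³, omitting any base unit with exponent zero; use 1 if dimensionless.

Ω = V/A (resistance = voltage per current),
    = kg·m²·s⁻³·A⁻².
So Ω⁻¹ = kg⁻¹·m⁻²·s³·A².
F = C/V (capacitance = charge per voltage),
    = A·s/(kg·m²·s⁻³·A⁻¹) (substituting C and V),
    = kg⁻¹·m⁻²·s⁴·A².
Gy = J/kg (absorbed dose = energy per mass),
    = m²·s⁻².
Combining: Ω⁻¹·F·Gy·K⁻¹ = (kg⁻¹·m⁻²·s³·A²) · (kg⁻¹·m⁻²·s⁴·A²) · (m²·s⁻²) · K⁻¹ = kg⁻²·m⁻²·s⁵·A⁴·K⁻¹.

kg⁻²·m⁻²·s⁵·A⁴·K⁻¹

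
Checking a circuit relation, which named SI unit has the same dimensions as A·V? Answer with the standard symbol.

V = W/A (potential = power per current),
    = kg·m²·s⁻³·A⁻¹.
Combining: A·V = A · (kg·m²·s⁻³·A⁻¹) = kg·m²·s⁻³.
kg·m²·s⁻³ is the base-SI form of the watt.

W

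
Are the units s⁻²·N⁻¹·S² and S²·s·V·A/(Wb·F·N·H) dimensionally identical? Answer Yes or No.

No

Left side:
  N = kg·m·s⁻².
  So N⁻¹ = kg⁻¹·m⁻¹·s².
  S = kg⁻¹·m⁻²·s³·A².
  So S² = kg⁻²·m⁻⁴·s⁶·A⁴.
  Combining: s⁻²·N⁻¹·S² = s⁻² · (kg⁻¹·m⁻¹·s²) · (kg⁻²·m⁻⁴·s⁶·A⁴) = kg⁻³·m⁻⁵·s⁶·A⁴.
Right side:
  Wb = kg·m²·s⁻²·A⁻¹.
  So Wb⁻¹ = kg⁻¹·m⁻²·s²·A.
  F = kg⁻¹·m⁻²·s⁴·A².
  So F⁻¹ = kg·m²·s⁻⁴·A⁻².
  S = kg⁻¹·m⁻²·s³·A².
  So S² = kg⁻²·m⁻⁴·s⁶·A⁴.
  N = kg·m·s⁻².
  So N⁻¹ = kg⁻¹·m⁻¹·s².
  V = kg·m²·s⁻³·A⁻¹.
  H = kg·m²·s⁻²·A⁻².
  So H⁻¹ = kg⁻¹·m⁻²·s²·A².
  Combining: Wb⁻¹·F⁻¹·S²·N⁻¹·s·V·H⁻¹·A = (kg⁻¹·m⁻²·s²·A) · (kg·m²·s⁻⁴·A⁻²) · (kg⁻²·m⁻⁴·s⁶·A⁴) · (kg⁻¹·m⁻¹·s²) · s · (kg·m²·s⁻³·A⁻¹) · (kg⁻¹·m⁻²·s²·A²) · A = kg⁻³·m⁻⁵·s⁶·A⁵.
Left is kg⁻³·m⁻⁵·s⁶·A⁴; right is kg⁻³·m⁻⁵·s⁶·A⁵ — different.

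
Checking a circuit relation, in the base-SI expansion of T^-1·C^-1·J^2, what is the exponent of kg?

T = Wb/m² (flux density = flux per area),
    = kg·s⁻²·A⁻¹.
So T⁻¹ = kg⁻¹·s²·A.
C = A·s = s·A (charge = current × time).
So C⁻¹ = s⁻¹·A⁻¹.
J = N·m (work = force × distance),
    = kg·m²·s⁻².
So J² = kg²·m⁴·s⁻⁴.
Combining: T⁻¹·C⁻¹·J² = (kg⁻¹·s²·A) · (s⁻¹·A⁻¹) · (kg²·m⁴·s⁻⁴) = kg·m⁴·s⁻³.
The exponent of kg is 1.

1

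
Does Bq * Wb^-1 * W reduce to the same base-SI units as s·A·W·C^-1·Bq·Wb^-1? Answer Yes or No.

Left side:
  Bq = 1/s = s⁻¹ (activity is decays per second).
  Wb = V·s (flux: a volt is a weber per second),
      = kg·m²·s⁻²·A⁻¹.
  So Wb⁻¹ = kg⁻¹·m⁻²·s²·A.
  W = J/s (power = energy per time),
      = kg·m²·s⁻³.
  Combining: Bq·Wb⁻¹·W = s⁻¹ · (kg⁻¹·m⁻²·s²·A) · (kg·m²·s⁻³) = s⁻²·A.
Right side:
  W = J/s (power = energy per time),
      = kg·m²·s⁻³.
  C = A·s = s·A (charge = current × time).
  So C⁻¹ = s⁻¹·A⁻¹.
  Bq = 1/s = s⁻¹ (activity is decays per second).
  Wb = V·s (flux: a volt is a weber per second),
      = kg·m²·s⁻²·A⁻¹.
  So Wb⁻¹ = kg⁻¹·m⁻²·s²·A.
  Combining: s·A·W·C⁻¹·Bq·Wb⁻¹ = s · A · (kg·m²·s⁻³) · (s⁻¹·A⁻¹) · s⁻¹ · (kg⁻¹·m⁻²·s²·A) = s⁻²·A.
Both reduce to s⁻²·A.

Yes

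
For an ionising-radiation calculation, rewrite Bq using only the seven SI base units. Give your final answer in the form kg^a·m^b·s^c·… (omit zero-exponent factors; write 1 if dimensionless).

Bq = 1/s = s⁻¹ (activity is decays per second).

s⁻¹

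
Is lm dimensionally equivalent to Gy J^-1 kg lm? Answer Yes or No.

Yes

Left side:
  lm = cd·sr = cd (luminous flux; sr is dimensionless).
Right side:
  Gy = m²·s⁻².
  J = kg·m²·s⁻².
  So J⁻¹ = kg⁻¹·m⁻²·s².
  lm = cd.
  Combining: Gy·J⁻¹·kg·lm = (m²·s⁻²) · (kg⁻¹·m⁻²·s²) · kg · cd = cd.
Both reduce to cd.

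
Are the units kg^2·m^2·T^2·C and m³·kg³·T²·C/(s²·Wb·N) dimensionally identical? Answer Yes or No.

Left side:
  T = kg·s⁻²·A⁻¹.
  So T² = kg²·s⁻⁴·A⁻².
  C = s·A.
  Combining: kg²·m²·T²·C = kg² · m² · (kg²·s⁻⁴·A⁻²) · (s·A) = kg⁴·m²·s⁻³·A⁻¹.
Right side:
  Wb = V·s (flux: a volt is a weber per second),
      = kg·m²·s⁻²·A⁻¹.
  So Wb⁻¹ = kg⁻¹·m⁻²·s²·A.
  N = kg·m/s² = kg·m·s⁻² (force = mass × acceleration).
  So N⁻¹ = kg⁻¹·m⁻¹·s².
  T = Wb/m² (flux density = flux per area),
      = kg·s⁻²·A⁻¹.
  So T² = kg²·s⁻⁴·A⁻².
  C = A·s = s·A (charge = current × time).
  Combining: s⁻²·Wb⁻¹·m³·N⁻¹·kg³·T²·C = s⁻² · (kg⁻¹·m⁻²·s²·A) · m³ · (kg⁻¹·m⁻¹·s²) · kg³ · (kg²·s⁻⁴·A⁻²) · (s·A) = kg³·s⁻¹.
Left is kg⁴·m²·s⁻³·A⁻¹; right is kg³·s⁻¹ — different.

No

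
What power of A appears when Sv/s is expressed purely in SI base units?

Sv = J/kg (equivalent dose = energy per mass),
    = m²·s⁻².
Combining: Sv·s⁻¹ = (m²·s⁻²) · s⁻¹ = m²·s⁻³.
The exponent of A is 0.

0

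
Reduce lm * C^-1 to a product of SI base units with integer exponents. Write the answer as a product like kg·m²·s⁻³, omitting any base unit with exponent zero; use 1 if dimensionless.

lm = cd·sr = cd (luminous flux; sr is dimensionless).
C = A·s = s·A (charge = current × time).
So C⁻¹ = s⁻¹·A⁻¹.
Combining: lm·C⁻¹ = cd · (s⁻¹·A⁻¹) = s⁻¹·A⁻¹·cd.

s⁻¹·A⁻¹·cd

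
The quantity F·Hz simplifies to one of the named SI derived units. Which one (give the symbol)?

S

F = kg⁻¹·m⁻²·s⁴·A².
Hz = s⁻¹.
Combining: F·Hz = (kg⁻¹·m⁻²·s⁴·A²) · s⁻¹ = kg⁻¹·m⁻²·s³·A².
kg⁻¹·m⁻²·s³·A² is the base-SI form of the siemens.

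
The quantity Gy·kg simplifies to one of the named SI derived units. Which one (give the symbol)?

J

Gy = m²·s⁻².
Combining: Gy·kg = (m²·s⁻²) · kg = kg·m²·s⁻².
kg·m²·s⁻² is the base-SI form of the joule.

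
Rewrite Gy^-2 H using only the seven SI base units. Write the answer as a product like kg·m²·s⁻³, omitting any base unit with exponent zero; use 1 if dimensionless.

kg·m⁻²·s²·A⁻²

Gy = m²·s⁻².
So Gy⁻² = m⁻⁴·s⁴.
H = kg·m²·s⁻²·A⁻².
Combining: Gy⁻²·H = (m⁻⁴·s⁴) · (kg·m²·s⁻²·A⁻²) = kg·m⁻²·s²·A⁻².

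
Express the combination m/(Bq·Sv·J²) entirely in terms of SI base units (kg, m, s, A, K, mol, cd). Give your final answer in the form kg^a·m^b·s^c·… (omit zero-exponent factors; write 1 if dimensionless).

Bq = s⁻¹.
So Bq⁻¹ = s.
Sv = m²·s⁻².
So Sv⁻¹ = m⁻²·s².
J = kg·m²·s⁻².
So J⁻² = kg⁻²·m⁻⁴·s⁴.
Combining: Bq⁻¹·Sv⁻¹·J⁻²·m = s · (m⁻²·s²) · (kg⁻²·m⁻⁴·s⁴) · m = kg⁻²·m⁻⁵·s⁷.

kg⁻²·m⁻⁵·s⁷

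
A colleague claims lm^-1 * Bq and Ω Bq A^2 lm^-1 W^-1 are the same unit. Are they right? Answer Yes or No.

Left side:
  lm = cd.
  So lm⁻¹ = cd⁻¹.
  Bq = s⁻¹.
  Combining: lm⁻¹·Bq = cd⁻¹ · s⁻¹ = s⁻¹·cd⁻¹.
Right side:
  Ω = kg·m²·s⁻³·A⁻².
  Bq = s⁻¹.
  lm = cd.
  So lm⁻¹ = cd⁻¹.
  W = kg·m²·s⁻³.
  So W⁻¹ = kg⁻¹·m⁻²·s³.
  Combining: Ω·Bq·A²·lm⁻¹·W⁻¹ = (kg·m²·s⁻³·A⁻²) · s⁻¹ · A² · cd⁻¹ · (kg⁻¹·m⁻²·s³) = s⁻¹·cd⁻¹.
Both reduce to s⁻¹·cd⁻¹.

Yes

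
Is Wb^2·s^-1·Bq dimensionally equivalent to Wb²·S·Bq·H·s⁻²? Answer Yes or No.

Yes

Left side:
  Wb = V·s (flux: a volt is a weber per second),
      = kg·m²·s⁻²·A⁻¹.
  So Wb² = kg²·m⁴·s⁻⁴·A⁻².
  Bq = 1/s = s⁻¹ (activity is decays per second).
  Combining: Wb²·s⁻¹·Bq = (kg²·m⁴·s⁻⁴·A⁻²) · s⁻¹ · s⁻¹ = kg²·m⁴·s⁻⁶·A⁻².
Right side:
  Wb = V·s (flux: a volt is a weber per second),
      = kg·m²·s⁻²·A⁻¹.
  So Wb² = kg²·m⁴·s⁻⁴·A⁻².
  S = 1/Ω (conductance is reciprocal resistance),
      = kg⁻¹·m⁻²·s³·A².
  Bq = 1/s = s⁻¹ (activity is decays per second).
  H = Wb/A (inductance = flux per current),
      = kg·m²·s⁻²·A⁻².
  Combining: Wb²·S·Bq·H·s⁻² = (kg²·m⁴·s⁻⁴·A⁻²) · (kg⁻¹·m⁻²·s³·A²) · s⁻¹ · (kg·m²·s⁻²·A⁻²) · s⁻² = kg²·m⁴·s⁻⁶·A⁻².
Both reduce to kg²·m⁴·s⁻⁶·A⁻².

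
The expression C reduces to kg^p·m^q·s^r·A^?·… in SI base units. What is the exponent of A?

C = s·A.
The exponent of A is 1.

1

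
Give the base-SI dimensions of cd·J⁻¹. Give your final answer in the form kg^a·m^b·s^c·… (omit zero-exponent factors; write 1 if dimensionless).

kg⁻¹·m⁻²·s²·cd

J = N·m (work = force × distance),
    = kg·m²·s⁻².
So J⁻¹ = kg⁻¹·m⁻²·s².
Combining: cd·J⁻¹ = cd · (kg⁻¹·m⁻²·s²) = kg⁻¹·m⁻²·s²·cd.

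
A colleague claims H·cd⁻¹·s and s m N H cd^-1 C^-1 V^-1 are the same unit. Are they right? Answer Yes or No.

Left side:
  H = kg·m²·s⁻²·A⁻².
  Combining: H·cd⁻¹·s = (kg·m²·s⁻²·A⁻²) · cd⁻¹ · s = kg·m²·s⁻¹·A⁻²·cd⁻¹.
Right side:
  N = kg·m/s² = kg·m·s⁻² (force = mass × acceleration).
  H = Wb/A (inductance = flux per current),
      = kg·m²·s⁻²·A⁻².
  C = A·s = s·A (charge = current × time).
  So C⁻¹ = s⁻¹·A⁻¹.
  V = W/A (potential = power per current),
      = kg·m²·s⁻³·A⁻¹.
  So V⁻¹ = kg⁻¹·m⁻²·s³·A.
  Combining: s·m·N·H·cd⁻¹·C⁻¹·V⁻¹ = s · m · (kg·m·s⁻²) · (kg·m²·s⁻²·A⁻²) · cd⁻¹ · (s⁻¹·A⁻¹) · (kg⁻¹·m⁻²·s³·A) = kg·m²·s⁻¹·A⁻²·cd⁻¹.
Both reduce to kg·m²·s⁻¹·A⁻²·cd⁻¹.

Yes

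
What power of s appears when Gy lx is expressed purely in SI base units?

-2

Gy = m²·s⁻².
lx = m⁻²·cd.
Combining: Gy·lx = (m²·s⁻²) · (m⁻²·cd) = s⁻²·cd.
The exponent of s is -2.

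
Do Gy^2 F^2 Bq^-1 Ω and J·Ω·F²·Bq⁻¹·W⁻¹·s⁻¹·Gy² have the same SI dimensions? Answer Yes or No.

Left side:
  Gy = J/kg (absorbed dose = energy per mass),
      = m²·s⁻².
  So Gy² = m⁴·s⁻⁴.
  F = C/V (capacitance = charge per voltage),
      = A·s/(kg·m²·s⁻³·A⁻¹) (substituting C and V),
      = kg⁻¹·m⁻²·s⁴·A².
  So F² = kg⁻²·m⁻⁴·s⁸·A⁴.
  Bq = 1/s = s⁻¹ (activity is decays per second).
  So Bq⁻¹ = s.
  Ω = V/A (resistance = voltage per current),
      = kg·m²·s⁻³·A⁻².
  Combining: Gy²·F²·Bq⁻¹·Ω = (m⁴·s⁻⁴) · (kg⁻²·m⁻⁴·s⁸·A⁴) · s · (kg·m²·s⁻³·A⁻²) = kg⁻¹·m²·s²·A².
Right side:
  J = N·m (work = force × distance),
      = kg·m²·s⁻².
  Ω = V/A (resistance = voltage per current),
      = kg·m²·s⁻³·A⁻².
  F = C/V (capacitance = charge per voltage),
      = A·s/(kg·m²·s⁻³·A⁻¹) (substituting C and V),
      = kg⁻¹·m⁻²·s⁴·A².
  So F² = kg⁻²·m⁻⁴·s⁸·A⁴.
  Bq = 1/s = s⁻¹ (activity is decays per second).
  So Bq⁻¹ = s.
  W = J/s (power = energy per time),
      = kg·m²·s⁻³.
  So W⁻¹ = kg⁻¹·m⁻²·s³.
  Gy = J/kg (absorbed dose = energy per mass),
      = m²·s⁻².
  So Gy² = m⁴·s⁻⁴.
  Combining: J·Ω·F²·Bq⁻¹·W⁻¹·s⁻¹·Gy² = (kg·m²·s⁻²) · (kg·m²·s⁻³·A⁻²) · (kg⁻²·m⁻⁴·s⁸·A⁴) · s · (kg⁻¹·m⁻²·s³) · s⁻¹ · (m⁴·s⁻⁴) = kg⁻¹·m²·s²·A².
Both reduce to kg⁻¹·m²·s²·A².

Yes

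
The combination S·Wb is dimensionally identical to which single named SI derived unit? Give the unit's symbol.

S = kg⁻¹·m⁻²·s³·A².
Wb = kg·m²·s⁻²·A⁻¹.
Combining: S·Wb = (kg⁻¹·m⁻²·s³·A²) · (kg·m²·s⁻²·A⁻¹) = s·A.
s·A is the base-SI form of the coulomb.

C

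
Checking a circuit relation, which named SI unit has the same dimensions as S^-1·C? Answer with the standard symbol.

S = 1/Ω (conductance is reciprocal resistance),
    = kg⁻¹·m⁻²·s³·A².
So S⁻¹ = kg·m²·s⁻³·A⁻².
C = A·s = s·A (charge = current × time).
Combining: S⁻¹·C = (kg·m²·s⁻³·A⁻²) · (s·A) = kg·m²·s⁻²·A⁻¹.
kg·m²·s⁻²·A⁻¹ is the base-SI form of the weber.

Wb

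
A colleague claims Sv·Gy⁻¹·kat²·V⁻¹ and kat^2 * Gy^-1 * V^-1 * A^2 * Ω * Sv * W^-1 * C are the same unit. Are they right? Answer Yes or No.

No

Left side:
  Sv = J/kg (equivalent dose = energy per mass),
      = m²·s⁻².
  Gy = J/kg (absorbed dose = energy per mass),
      = m²·s⁻².
  So Gy⁻¹ = m⁻²·s².
  kat = mol/s = s⁻¹·mol (catalytic activity).
  So kat² = s⁻²·mol².
  V = W/A (potential = power per current),
      = kg·m²·s⁻³·A⁻¹.
  So V⁻¹ = kg⁻¹·m⁻²·s³·A.
  Combining: Sv·Gy⁻¹·kat²·V⁻¹ = (m²·s⁻²) · (m⁻²·s²) · (s⁻²·mol²) · (kg⁻¹·m⁻²·s³·A) = kg⁻¹·m⁻²·s·A·mol².
Right side:
  kat = mol/s = s⁻¹·mol (catalytic activity).
  So kat² = s⁻²·mol².
  Gy = J/kg (absorbed dose = energy per mass),
      = m²·s⁻².
  So Gy⁻¹ = m⁻²·s².
  V = W/A (potential = power per current),
      = kg·m²·s⁻³·A⁻¹.
  So V⁻¹ = kg⁻¹·m⁻²·s³·A.
  Ω = V/A (resistance = voltage per current),
      = kg·m²·s⁻³·A⁻².
  Sv = J/kg (equivalent dose = energy per mass),
      = m²·s⁻².
  W = J/s (power = energy per time),
      = kg·m²·s⁻³.
  So W⁻¹ = kg⁻¹·m⁻²·s³.
  C = A·s = s·A (charge = current × time).
  Combining: kat²·Gy⁻¹·V⁻¹·A²·Ω·Sv·W⁻¹·C = (s⁻²·mol²) · (m⁻²·s²) · (kg⁻¹·m⁻²·s³·A) · A² · (kg·m²·s⁻³·A⁻²) · (m²·s⁻²) · (kg⁻¹·m⁻²·s³) · (s·A) = kg⁻¹·m⁻²·s²·A²·mol².
Left is kg⁻¹·m⁻²·s·A·mol²; right is kg⁻¹·m⁻²·s²·A²·mol² — different.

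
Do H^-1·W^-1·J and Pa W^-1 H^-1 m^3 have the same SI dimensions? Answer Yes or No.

Yes

Left side:
  H = Wb/A (inductance = flux per current),
      = kg·m²·s⁻²·A⁻².
  So H⁻¹ = kg⁻¹·m⁻²·s²·A².
  W = J/s (power = energy per time),
      = kg·m²·s⁻³.
  So W⁻¹ = kg⁻¹·m⁻²·s³.
  J = N·m (work = force × distance),
      = kg·m²·s⁻².
  Combining: H⁻¹·W⁻¹·J = (kg⁻¹·m⁻²·s²·A²) · (kg⁻¹·m⁻²·s³) · (kg·m²·s⁻²) = kg⁻¹·m⁻²·s³·A².
Right side:
  Pa = N/m² (pressure = force per area),
      = kg·m⁻¹·s⁻².
  W = J/s (power = energy per time),
      = kg·m²·s⁻³.
  So W⁻¹ = kg⁻¹·m⁻²·s³.
  H = Wb/A (inductance = flux per current),
      = kg·m²·s⁻²·A⁻².
  So H⁻¹ = kg⁻¹·m⁻²·s²·A².
  Combining: Pa·W⁻¹·H⁻¹·m³ = (kg·m⁻¹·s⁻²) · (kg⁻¹·m⁻²·s³) · (kg⁻¹·m⁻²·s²·A²) · m³ = kg⁻¹·m⁻²·s³·A².
Both reduce to kg⁻¹·m⁻²·s³·A².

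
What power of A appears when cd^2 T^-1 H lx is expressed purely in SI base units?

T = Wb/m² (flux density = flux per area),
    = kg·s⁻²·A⁻¹.
So T⁻¹ = kg⁻¹·s²·A.
H = Wb/A (inductance = flux per current),
    = kg·m²·s⁻²·A⁻².
lx = lm/m² (illuminance = luminous flux per area),
    = m⁻²·cd.
Combining: cd²·T⁻¹·H·lx = cd² · (kg⁻¹·s²·A) · (kg·m²·s⁻²·A⁻²) · (m⁻²·cd) = A⁻¹·cd³.
The exponent of A is -1.

-1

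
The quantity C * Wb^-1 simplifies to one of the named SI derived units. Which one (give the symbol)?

C = s·A.
Wb = kg·m²·s⁻²·A⁻¹.
So Wb⁻¹ = kg⁻¹·m⁻²·s²·A.
Combining: C·Wb⁻¹ = (s·A) · (kg⁻¹·m⁻²·s²·A) = kg⁻¹·m⁻²·s³·A².
kg⁻¹·m⁻²·s³·A² is the base-SI form of the siemens.

S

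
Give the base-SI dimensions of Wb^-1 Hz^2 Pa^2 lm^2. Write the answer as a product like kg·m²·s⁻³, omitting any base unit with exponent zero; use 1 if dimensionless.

Wb = kg·m²·s⁻²·A⁻¹.
So Wb⁻¹ = kg⁻¹·m⁻²·s²·A.
Hz = s⁻¹.
So Hz² = s⁻².
Pa = kg·m⁻¹·s⁻².
So Pa² = kg²·m⁻²·s⁻⁴.
lm = cd.
So lm² = cd².
Combining: Wb⁻¹·Hz²·Pa²·lm² = (kg⁻¹·m⁻²·s²·A) · s⁻² · (kg²·m⁻²·s⁻⁴) · cd² = kg·m⁻⁴·s⁻⁴·A·cd².

kg·m⁻⁴·s⁻⁴·A·cd²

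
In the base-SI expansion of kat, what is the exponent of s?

-1

kat = s⁻¹·mol.
The exponent of s is -1.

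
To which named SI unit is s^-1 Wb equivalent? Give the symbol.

V

Wb = V·s (flux: a volt is a weber per second),
    = kg·m²·s⁻²·A⁻¹.
Combining: s⁻¹·Wb = s⁻¹ · (kg·m²·s⁻²·A⁻¹) = kg·m²·s⁻³·A⁻¹.
kg·m²·s⁻³·A⁻¹ is the base-SI form of the volt.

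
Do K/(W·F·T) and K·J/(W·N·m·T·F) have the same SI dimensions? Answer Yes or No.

Yes

Left side:
  W = J/s (power = energy per time),
      = kg·m²·s⁻³.
  So W⁻¹ = kg⁻¹·m⁻²·s³.
  F = C/V (capacitance = charge per voltage),
      = A·s/(kg·m²·s⁻³·A⁻¹) (substituting C and V),
      = kg⁻¹·m⁻²·s⁴·A².
  So F⁻¹ = kg·m²·s⁻⁴·A⁻².
  T = Wb/m² (flux density = flux per area),
      = kg·s⁻²·A⁻¹.
  So T⁻¹ = kg⁻¹·s²·A.
  Combining: K·W⁻¹·F⁻¹·T⁻¹ = K · (kg⁻¹·m⁻²·s³) · (kg·m²·s⁻⁴·A⁻²) · (kg⁻¹·s²·A) = kg⁻¹·s·A⁻¹·K.
Right side:
  W = J/s (power = energy per time),
      = kg·m²·s⁻³.
  So W⁻¹ = kg⁻¹·m⁻²·s³.
  N = kg·m/s² = kg·m·s⁻² (force = mass × acceleration).
  So N⁻¹ = kg⁻¹·m⁻¹·s².
  T = Wb/m² (flux density = flux per area),
      = kg·s⁻²·A⁻¹.
  So T⁻¹ = kg⁻¹·s²·A.
  J = N·m (work = force × distance),
      = kg·m²·s⁻².
  F = C/V (capacitance = charge per voltage),
      = A·s/(kg·m²·s⁻³·A⁻¹) (substituting C and V),
      = kg⁻¹·m⁻²·s⁴·A².
  So F⁻¹ = kg·m²·s⁻⁴·A⁻².
  Combining: K·W⁻¹·N⁻¹·m⁻¹·T⁻¹·J·F⁻¹ = K · (kg⁻¹·m⁻²·s³) · (kg⁻¹·m⁻¹·s²) · m⁻¹ · (kg⁻¹·s²·A) · (kg·m²·s⁻²) · (kg·m²·s⁻⁴·A⁻²) = kg⁻¹·s·A⁻¹·K.
Both reduce to kg⁻¹·s·A⁻¹·K.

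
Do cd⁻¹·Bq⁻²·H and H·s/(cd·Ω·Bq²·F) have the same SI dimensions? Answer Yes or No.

Yes

Left side:
  Bq = 1/s = s⁻¹ (activity is decays per second).
  So Bq⁻² = s².
  H = Wb/A (inductance = flux per current),
      = kg·m²·s⁻²·A⁻².
  Combining: cd⁻¹·Bq⁻²·H = cd⁻¹ · s² · (kg·m²·s⁻²·A⁻²) = kg·m²·A⁻²·cd⁻¹.
Right side:
  Ω = kg·m²·s⁻³·A⁻².
  So Ω⁻¹ = kg⁻¹·m⁻²·s³·A².
  H = kg·m²·s⁻²·A⁻².
  Bq = s⁻¹.
  So Bq⁻² = s².
  F = kg⁻¹·m⁻²·s⁴·A².
  So F⁻¹ = kg·m²·s⁻⁴·A⁻².
  Combining: cd⁻¹·Ω⁻¹·H·Bq⁻²·s·F⁻¹ = cd⁻¹ · (kg⁻¹·m⁻²·s³·A²) · (kg·m²·s⁻²·A⁻²) · s² · s · (kg·m²·s⁻⁴·A⁻²) = kg·m²·A⁻²·cd⁻¹.
Both reduce to kg·m²·A⁻²·cd⁻¹.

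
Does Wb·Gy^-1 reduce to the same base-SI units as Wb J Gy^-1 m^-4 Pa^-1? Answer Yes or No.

No

Left side:
  Wb = V·s (flux: a volt is a weber per second),
      = kg·m²·s⁻²·A⁻¹.
  Gy = J/kg (absorbed dose = energy per mass),
      = m²·s⁻².
  So Gy⁻¹ = m⁻²·s².
  Combining: Wb·Gy⁻¹ = (kg·m²·s⁻²·A⁻¹) · (m⁻²·s²) = kg·A⁻¹.
Right side:
  Wb = kg·m²·s⁻²·A⁻¹.
  J = kg·m²·s⁻².
  Gy = m²·s⁻².
  So Gy⁻¹ = m⁻²·s².
  Pa = kg·m⁻¹·s⁻².
  So Pa⁻¹ = kg⁻¹·m·s².
  Combining: Wb·J·Gy⁻¹·m⁻⁴·Pa⁻¹ = (kg·m²·s⁻²·A⁻¹) · (kg·m²·s⁻²) · (m⁻²·s²) · m⁻⁴ · (kg⁻¹·m·s²) = kg·m⁻¹·A⁻¹.
Left is kg·A⁻¹; right is kg·m⁻¹·A⁻¹ — different.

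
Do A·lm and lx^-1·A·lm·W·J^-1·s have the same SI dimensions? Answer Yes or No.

Left side:
  lm = cd·sr = cd (luminous flux; sr is dimensionless).
  Combining: A·lm = A · cd = A·cd.
Right side:
  lx = lm/m² (illuminance = luminous flux per area),
      = m⁻²·cd.
  So lx⁻¹ = m²·cd⁻¹.
  lm = cd·sr = cd (luminous flux; sr is dimensionless).
  W = J/s (power = energy per time),
      = kg·m²·s⁻³.
  J = N·m (work = force × distance),
      = kg·m²·s⁻².
  So J⁻¹ = kg⁻¹·m⁻²·s².
  Combining: lx⁻¹·A·lm·W·J⁻¹·s = (m²·cd⁻¹) · A · cd · (kg·m²·s⁻³) · (kg⁻¹·m⁻²·s²) · s = m²·A.
Left is A·cd; right is m²·A — different.

No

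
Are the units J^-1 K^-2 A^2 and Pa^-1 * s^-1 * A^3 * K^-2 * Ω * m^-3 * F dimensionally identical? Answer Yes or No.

No

Left side:
  J = N·m (work = force × distance),
      = kg·m²·s⁻².
  So J⁻¹ = kg⁻¹·m⁻²·s².
  Combining: J⁻¹·K⁻²·A² = (kg⁻¹·m⁻²·s²) · K⁻² · A² = kg⁻¹·m⁻²·s²·A²·K⁻².
Right side:
  Pa = kg·m⁻¹·s⁻².
  So Pa⁻¹ = kg⁻¹·m·s².
  Ω = kg·m²·s⁻³·A⁻².
  F = kg⁻¹·m⁻²·s⁴·A².
  Combining: Pa⁻¹·s⁻¹·A³·K⁻²·Ω·m⁻³·F = (kg⁻¹·m·s²) · s⁻¹ · A³ · K⁻² · (kg·m²·s⁻³·A⁻²) · m⁻³ · (kg⁻¹·m⁻²·s⁴·A²) = kg⁻¹·m⁻²·s²·A³·K⁻².
Left is kg⁻¹·m⁻²·s²·A²·K⁻²; right is kg⁻¹·m⁻²·s²·A³·K⁻² — different.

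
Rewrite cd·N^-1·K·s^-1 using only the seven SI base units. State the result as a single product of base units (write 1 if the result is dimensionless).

kg⁻¹·m⁻¹·s·K·cd

N = kg·m·s⁻².
So N⁻¹ = kg⁻¹·m⁻¹·s².
Combining: cd·N⁻¹·K·s⁻¹ = cd · (kg⁻¹·m⁻¹·s²) · K · s⁻¹ = kg⁻¹·m⁻¹·s·K·cd.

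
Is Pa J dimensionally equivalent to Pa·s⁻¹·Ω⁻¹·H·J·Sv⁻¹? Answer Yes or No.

No

Left side:
  Pa = N/m² (pressure = force per area),
      = kg·m⁻¹·s⁻².
  J = N·m (work = force × distance),
      = kg·m²·s⁻².
  Combining: Pa·J = (kg·m⁻¹·s⁻²) · (kg·m²·s⁻²) = kg²·m·s⁻⁴.
Right side:
  Pa = N/m² (pressure = force per area),
      = kg·m⁻¹·s⁻².
  Ω = V/A (resistance = voltage per current),
      = kg·m²·s⁻³·A⁻².
  So Ω⁻¹ = kg⁻¹·m⁻²·s³·A².
  H = Wb/A (inductance = flux per current),
      = kg·m²·s⁻²·A⁻².
  J = N·m (work = force × distance),
      = kg·m²·s⁻².
  Sv = J/kg (equivalent dose = energy per mass),
      = m²·s⁻².
  So Sv⁻¹ = m⁻²·s².
  Combining: Pa·s⁻¹·Ω⁻¹·H·J·Sv⁻¹ = (kg·m⁻¹·s⁻²) · s⁻¹ · (kg⁻¹·m⁻²·s³·A²) · (kg·m²·s⁻²·A⁻²) · (kg·m²·s⁻²) · (m⁻²·s²) = kg²·m⁻¹·s⁻².
Left is kg²·m·s⁻⁴; right is kg²·m⁻¹·s⁻² — different.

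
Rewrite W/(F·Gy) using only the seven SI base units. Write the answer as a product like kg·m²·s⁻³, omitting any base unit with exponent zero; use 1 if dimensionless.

kg²·m²·s⁻⁵·A⁻²

F = kg⁻¹·m⁻²·s⁴·A².
So F⁻¹ = kg·m²·s⁻⁴·A⁻².
Gy = m²·s⁻².
So Gy⁻¹ = m⁻²·s².
W = kg·m²·s⁻³.
Combining: F⁻¹·Gy⁻¹·W = (kg·m²·s⁻⁴·A⁻²) · (m⁻²·s²) · (kg·m²·s⁻³) = kg²·m²·s⁻⁵·A⁻².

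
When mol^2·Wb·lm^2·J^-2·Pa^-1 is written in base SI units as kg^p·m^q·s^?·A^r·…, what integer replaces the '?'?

4

Wb = V·s (flux: a volt is a weber per second),
    = kg·m²·s⁻²·A⁻¹.
lm = cd·sr = cd (luminous flux; sr is dimensionless).
So lm² = cd².
J = N·m (work = force × distance),
    = kg·m²·s⁻².
So J⁻² = kg⁻²·m⁻⁴·s⁴.
Pa = N/m² (pressure = force per area),
    = kg·m⁻¹·s⁻².
So Pa⁻¹ = kg⁻¹·m·s².
Combining: mol²·Wb·lm²·J⁻²·Pa⁻¹ = mol² · (kg·m²·s⁻²·A⁻¹) · cd² · (kg⁻²·m⁻⁴·s⁴) · (kg⁻¹·m·s²) = kg⁻²·m⁻¹·s⁴·A⁻¹·mol²·cd².
The exponent of s is 4.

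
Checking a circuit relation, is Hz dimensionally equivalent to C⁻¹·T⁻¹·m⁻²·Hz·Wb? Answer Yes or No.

No

Left side:
  Hz = 1/s = s⁻¹ (frequency is cycles per second).
Right side:
  C = s·A.
  So C⁻¹ = s⁻¹·A⁻¹.
  T = kg·s⁻²·A⁻¹.
  So T⁻¹ = kg⁻¹·s²·A.
  Hz = s⁻¹.
  Wb = kg·m²·s⁻²·A⁻¹.
  Combining: C⁻¹·T⁻¹·m⁻²·Hz·Wb = (s⁻¹·A⁻¹) · (kg⁻¹·s²·A) · m⁻² · s⁻¹ · (kg·m²·s⁻²·A⁻¹) = s⁻²·A⁻¹.
Left is s⁻¹; right is s⁻²·A⁻¹ — different.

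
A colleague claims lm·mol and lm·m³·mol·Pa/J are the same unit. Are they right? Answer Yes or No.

Yes

Left side:
  lm = cd·sr = cd (luminous flux; sr is dimensionless).
  Combining: lm·mol = cd · mol = mol·cd.
Right side:
  J = kg·m²·s⁻².
  So J⁻¹ = kg⁻¹·m⁻²·s².
  lm = cd.
  Pa = kg·m⁻¹·s⁻².
  Combining: J⁻¹·lm·m³·mol·Pa = (kg⁻¹·m⁻²·s²) · cd · m³ · mol · (kg·m⁻¹·s⁻²) = mol·cd.
Both reduce to mol·cd.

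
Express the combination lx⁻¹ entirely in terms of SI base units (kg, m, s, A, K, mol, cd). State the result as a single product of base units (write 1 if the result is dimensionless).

m²·cd⁻¹

lx = lm/m² (illuminance = luminous flux per area),
    = m⁻²·cd.
So lx⁻¹ = m²·cd⁻¹.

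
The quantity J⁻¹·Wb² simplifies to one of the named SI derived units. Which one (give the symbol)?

J = N·m (work = force × distance),
    = kg·m²·s⁻².
So J⁻¹ = kg⁻¹·m⁻²·s².
Wb = V·s (flux: a volt is a weber per second),
    = kg·m²·s⁻²·A⁻¹.
So Wb² = kg²·m⁴·s⁻⁴·A⁻².
Combining: J⁻¹·Wb² = (kg⁻¹·m⁻²·s²) · (kg²·m⁴·s⁻⁴·A⁻²) = kg·m²·s⁻²·A⁻².
kg·m²·s⁻²·A⁻² is the base-SI form of the henry.

H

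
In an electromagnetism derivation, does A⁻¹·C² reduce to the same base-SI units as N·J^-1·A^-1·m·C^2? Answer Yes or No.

Left side:
  C = s·A.
  So C² = s²·A².
  Combining: A⁻¹·C² = A⁻¹ · (s²·A²) = s²·A.
Right side:
  N = kg·m/s² = kg·m·s⁻² (force = mass × acceleration).
  J = N·m (work = force × distance),
      = kg·m²·s⁻².
  So J⁻¹ = kg⁻¹·m⁻²·s².
  C = A·s = s·A (charge = current × time).
  So C² = s²·A².
  Combining: N·J⁻¹·A⁻¹·m·C² = (kg·m·s⁻²) · (kg⁻¹·m⁻²·s²) · A⁻¹ · m · (s²·A²) = s²·A.
Both reduce to s²·A.

Yes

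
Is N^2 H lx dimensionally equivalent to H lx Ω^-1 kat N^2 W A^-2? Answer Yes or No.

Left side:
  N = kg·m·s⁻².
  So N² = kg²·m²·s⁻⁴.
  H = kg·m²·s⁻²·A⁻².
  lx = m⁻²·cd.
  Combining: N²·H·lx = (kg²·m²·s⁻⁴) · (kg·m²·s⁻²·A⁻²) · (m⁻²·cd) = kg³·m²·s⁻⁶·A⁻²·cd.
Right side:
  H = kg·m²·s⁻²·A⁻².
  lx = m⁻²·cd.
  Ω = kg·m²·s⁻³·A⁻².
  So Ω⁻¹ = kg⁻¹·m⁻²·s³·A².
  kat = s⁻¹·mol.
  N = kg·m·s⁻².
  So N² = kg²·m²·s⁻⁴.
  W = kg·m²·s⁻³.
  Combining: H·lx·Ω⁻¹·kat·N²·W·A⁻² = (kg·m²·s⁻²·A⁻²) · (m⁻²·cd) · (kg⁻¹·m⁻²·s³·A²) · (s⁻¹·mol) · (kg²·m²·s⁻⁴) · (kg·m²·s⁻³) · A⁻² = kg³·m²·s⁻⁷·A⁻²·mol·cd.
Left is kg³·m²·s⁻⁶·A⁻²·cd; right is kg³·m²·s⁻⁷·A⁻²·mol·cd — different.

No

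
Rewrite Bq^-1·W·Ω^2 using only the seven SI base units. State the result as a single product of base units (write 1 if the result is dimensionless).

kg³·m⁶·s⁻⁸·A⁻⁴

Bq = 1/s = s⁻¹ (activity is decays per second).
So Bq⁻¹ = s.
W = J/s (power = energy per time),
    = kg·m²·s⁻³.
Ω = V/A (resistance = voltage per current),
    = kg·m²·s⁻³·A⁻².
So Ω² = kg²·m⁴·s⁻⁶·A⁻⁴.
Combining: Bq⁻¹·W·Ω² = s · (kg·m²·s⁻³) · (kg²·m⁴·s⁻⁶·A⁻⁴) = kg³·m⁶·s⁻⁸·A⁻⁴.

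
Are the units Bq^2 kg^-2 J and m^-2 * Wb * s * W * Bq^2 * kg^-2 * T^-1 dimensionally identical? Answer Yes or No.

Left side:
  Bq = 1/s = s⁻¹ (activity is decays per second).
  So Bq² = s⁻².
  J = N·m (work = force × distance),
      = kg·m²·s⁻².
  Combining: Bq²·kg⁻²·J = s⁻² · kg⁻² · (kg·m²·s⁻²) = kg⁻¹·m²·s⁻⁴.
Right side:
  Wb = kg·m²·s⁻²·A⁻¹.
  W = kg·m²·s⁻³.
  Bq = s⁻¹.
  So Bq² = s⁻².
  T = kg·s⁻²·A⁻¹.
  So T⁻¹ = kg⁻¹·s²·A.
  Combining: m⁻²·Wb·s·W·Bq²·kg⁻²·T⁻¹ = m⁻² · (kg·m²·s⁻²·A⁻¹) · s · (kg·m²·s⁻³) · s⁻² · kg⁻² · (kg⁻¹·s²·A) = kg⁻¹·m²·s⁻⁴.
Both reduce to kg⁻¹·m²·s⁻⁴.

Yes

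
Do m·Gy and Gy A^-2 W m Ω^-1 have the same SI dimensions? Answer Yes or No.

Left side:
  Gy = J/kg (absorbed dose = energy per mass),
      = m²·s⁻².
  Combining: m·Gy = m · (m²·s⁻²) = m³·s⁻².
Right side:
  Gy = m²·s⁻².
  W = kg·m²·s⁻³.
  Ω = kg·m²·s⁻³·A⁻².
  So Ω⁻¹ = kg⁻¹·m⁻²·s³·A².
  Combining: Gy·A⁻²·W·m·Ω⁻¹ = (m²·s⁻²) · A⁻² · (kg·m²·s⁻³) · m · (kg⁻¹·m⁻²·s³·A²) = m³·s⁻².
Both reduce to m³·s⁻².

Yes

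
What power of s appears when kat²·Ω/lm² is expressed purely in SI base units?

-5

kat = mol/s = s⁻¹·mol (catalytic activity).
So kat² = s⁻²·mol².
lm = cd·sr = cd (luminous flux; sr is dimensionless).
So lm⁻² = cd⁻².
Ω = V/A (resistance = voltage per current),
    = kg·m²·s⁻³·A⁻².
Combining: kat²·lm⁻²·Ω = (s⁻²·mol²) · cd⁻² · (kg·m²·s⁻³·A⁻²) = kg·m²·s⁻⁵·A⁻²·mol²·cd⁻².
The exponent of s is -5.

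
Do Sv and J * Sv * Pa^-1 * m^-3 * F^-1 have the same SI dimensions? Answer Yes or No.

Left side:
  Sv = J/kg (equivalent dose = energy per mass),
      = m²·s⁻².
Right side:
  J = N·m (work = force × distance),
      = kg·m²·s⁻².
  Sv = J/kg (equivalent dose = energy per mass),
      = m²·s⁻².
  Pa = N/m² (pressure = force per area),
      = kg·m⁻¹·s⁻².
  So Pa⁻¹ = kg⁻¹·m·s².
  F = C/V (capacitance = charge per voltage),
      = A·s/(kg·m²·s⁻³·A⁻¹) (substituting C and V),
      = kg⁻¹·m⁻²·s⁴·A².
  So F⁻¹ = kg·m²·s⁻⁴·A⁻².
  Combining: J·Sv·Pa⁻¹·m⁻³·F⁻¹ = (kg·m²·s⁻²) · (m²·s⁻²) · (kg⁻¹·m·s²) · m⁻³ · (kg·m²·s⁻⁴·A⁻²) = kg·m⁴·s⁻⁶·A⁻².
Left is m²·s⁻²; right is kg·m⁴·s⁻⁶·A⁻² — different.

No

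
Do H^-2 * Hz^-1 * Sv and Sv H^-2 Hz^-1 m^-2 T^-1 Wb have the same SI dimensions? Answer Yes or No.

Left side:
  H = kg·m²·s⁻²·A⁻².
  So H⁻² = kg⁻²·m⁻⁴·s⁴·A⁴.
  Hz = s⁻¹.
  So Hz⁻¹ = s.
  Sv = m²·s⁻².
  Combining: H⁻²·Hz⁻¹·Sv = (kg⁻²·m⁻⁴·s⁴·A⁴) · s · (m²·s⁻²) = kg⁻²·m⁻²·s³·A⁴.
Right side:
  Sv = m²·s⁻².
  H = kg·m²·s⁻²·A⁻².
  So H⁻² = kg⁻²·m⁻⁴·s⁴·A⁴.
  Hz = s⁻¹.
  So Hz⁻¹ = s.
  T = kg·s⁻²·A⁻¹.
  So T⁻¹ = kg⁻¹·s²·A.
  Wb = kg·m²·s⁻²·A⁻¹.
  Combining: Sv·H⁻²·Hz⁻¹·m⁻²·T⁻¹·Wb = (m²·s⁻²) · (kg⁻²·m⁻⁴·s⁴·A⁴) · s · m⁻² · (kg⁻¹·s²·A) · (kg·m²·s⁻²·A⁻¹) = kg⁻²·m⁻²·s³·A⁴.
Both reduce to kg⁻²·m⁻²·s³·A⁴.

Yes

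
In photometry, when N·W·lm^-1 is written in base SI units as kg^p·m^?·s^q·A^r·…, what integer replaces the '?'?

3

N = kg·m/s² = kg·m·s⁻² (force = mass × acceleration).
W = J/s (power = energy per time),
    = kg·m²·s⁻³.
lm = cd·sr = cd (luminous flux; sr is dimensionless).
So lm⁻¹ = cd⁻¹.
Combining: N·W·lm⁻¹ = (kg·m·s⁻²) · (kg·m²·s⁻³) · cd⁻¹ = kg²·m³·s⁻⁵·cd⁻¹.
The exponent of m is 3.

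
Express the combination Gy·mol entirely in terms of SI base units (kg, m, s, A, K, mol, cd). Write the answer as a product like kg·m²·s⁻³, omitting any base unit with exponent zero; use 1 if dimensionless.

Gy = J/kg (absorbed dose = energy per mass),
    = m²·s⁻².
Combining: Gy·mol = (m²·s⁻²) · mol = m²·s⁻²·mol.

m²·s⁻²·mol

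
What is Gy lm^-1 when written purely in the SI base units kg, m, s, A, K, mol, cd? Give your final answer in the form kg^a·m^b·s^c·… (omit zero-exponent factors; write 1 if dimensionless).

m²·s⁻²·cd⁻¹

Gy = J/kg (absorbed dose = energy per mass),
    = m²·s⁻².
lm = cd·sr = cd (luminous flux; sr is dimensionless).
So lm⁻¹ = cd⁻¹.
Combining: Gy·lm⁻¹ = (m²·s⁻²) · cd⁻¹ = m²·s⁻²·cd⁻¹.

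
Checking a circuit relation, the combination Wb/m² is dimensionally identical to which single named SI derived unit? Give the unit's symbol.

Wb = kg·m²·s⁻²·A⁻¹.
Combining: Wb·m⁻² = (kg·m²·s⁻²·A⁻¹) · m⁻² = kg·s⁻²·A⁻¹.
kg·s⁻²·A⁻¹ is the base-SI form of the tesla.

T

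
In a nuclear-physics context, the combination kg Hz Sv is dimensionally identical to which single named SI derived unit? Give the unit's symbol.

Hz = 1/s = s⁻¹ (frequency is cycles per second).
Sv = J/kg (equivalent dose = energy per mass),
    = m²·s⁻².
Combining: kg·Hz·Sv = kg · s⁻¹ · (m²·s⁻²) = kg·m²·s⁻³.
kg·m²·s⁻³ is the base-SI form of the watt.

W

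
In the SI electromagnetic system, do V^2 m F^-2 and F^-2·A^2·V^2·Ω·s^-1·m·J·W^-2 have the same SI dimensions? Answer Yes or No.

Left side:
  V = kg·m²·s⁻³·A⁻¹.
  So V² = kg²·m⁴·s⁻⁶·A⁻².
  F = kg⁻¹·m⁻²·s⁴·A².
  So F⁻² = kg²·m⁴·s⁻⁸·A⁻⁴.
  Combining: V²·m·F⁻² = (kg²·m⁴·s⁻⁶·A⁻²) · m · (kg²·m⁴·s⁻⁸·A⁻⁴) = kg⁴·m⁹·s⁻¹⁴·A⁻⁶.
Right side:
  F = C/V (capacitance = charge per voltage),
      = A·s/(kg·m²·s⁻³·A⁻¹) (substituting C and V),
      = kg⁻¹·m⁻²·s⁴·A².
  So F⁻² = kg²·m⁴·s⁻⁸·A⁻⁴.
  V = W/A (potential = power per current),
      = kg·m²·s⁻³·A⁻¹.
  So V² = kg²·m⁴·s⁻⁶·A⁻².
  Ω = V/A (resistance = voltage per current),
      = kg·m²·s⁻³·A⁻².
  J = N·m (work = force × distance),
      = kg·m²·s⁻².
  W = J/s (power = energy per time),
      = kg·m²·s⁻³.
  So W⁻² = kg⁻²·m⁻⁴·s⁶.
  Combining: F⁻²·A²·V²·Ω·s⁻¹·m·J·W⁻² = (kg²·m⁴·s⁻⁸·A⁻⁴) · A² · (kg²·m⁴·s⁻⁶·A⁻²) · (kg·m²·s⁻³·A⁻²) · s⁻¹ · m · (kg·m²·s⁻²) · (kg⁻²·m⁻⁴·s⁶) = kg⁴·m⁹·s⁻¹⁴·A⁻⁶.
Both reduce to kg⁴·m⁹·s⁻¹⁴·A⁻⁶.

Yes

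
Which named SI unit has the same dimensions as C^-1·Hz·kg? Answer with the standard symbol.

C = s·A.
So C⁻¹ = s⁻¹·A⁻¹.
Hz = s⁻¹.
Combining: C⁻¹·Hz·kg = (s⁻¹·A⁻¹) · s⁻¹ · kg = kg·s⁻²·A⁻¹.
kg·s⁻²·A⁻¹ is the base-SI form of the tesla.

T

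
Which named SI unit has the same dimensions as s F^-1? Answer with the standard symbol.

Ω

F = C/V (capacitance = charge per voltage),
    = A·s/(kg·m²·s⁻³·A⁻¹) (substituting C and V),
    = kg⁻¹·m⁻²·s⁴·A².
So F⁻¹ = kg·m²·s⁻⁴·A⁻².
Combining: s·F⁻¹ = s · (kg·m²·s⁻⁴·A⁻²) = kg·m²·s⁻³·A⁻².
kg·m²·s⁻³·A⁻² is the base-SI form of the ohm.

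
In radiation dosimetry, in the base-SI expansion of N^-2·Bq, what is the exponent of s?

N = kg·m/s² = kg·m·s⁻² (force = mass × acceleration).
So N⁻² = kg⁻²·m⁻²·s⁴.
Bq = 1/s = s⁻¹ (activity is decays per second).
Combining: N⁻²·Bq = (kg⁻²·m⁻²·s⁴) · s⁻¹ = kg⁻²·m⁻²·s³.
The exponent of s is 3.

3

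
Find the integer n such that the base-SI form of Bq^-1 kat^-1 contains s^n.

Bq = s⁻¹.
So Bq⁻¹ = s.
kat = s⁻¹·mol.
So kat⁻¹ = s·mol⁻¹.
Combining: Bq⁻¹·kat⁻¹ = s · (s·mol⁻¹) = s²·mol⁻¹.
The exponent of s is 2.

2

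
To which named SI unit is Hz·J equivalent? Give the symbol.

Hz = 1/s = s⁻¹ (frequency is cycles per second).
J = N·m (work = force × distance),
    = kg·m²·s⁻².
Combining: Hz·J = s⁻¹ · (kg·m²·s⁻²) = kg·m²·s⁻³.
kg·m²·s⁻³ is the base-SI form of the watt.

W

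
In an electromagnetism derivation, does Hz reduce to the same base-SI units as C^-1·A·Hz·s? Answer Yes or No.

Left side:
  Hz = 1/s = s⁻¹ (frequency is cycles per second).
Right side:
  C = s·A.
  So C⁻¹ = s⁻¹·A⁻¹.
  Hz = s⁻¹.
  Combining: C⁻¹·A·Hz·s = (s⁻¹·A⁻¹) · A · s⁻¹ · s = s⁻¹.
Both reduce to s⁻¹.

Yes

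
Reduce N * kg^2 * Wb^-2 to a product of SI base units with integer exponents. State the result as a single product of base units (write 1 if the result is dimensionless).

kg·m⁻³·s²·A²

N = kg·m/s² = kg·m·s⁻² (force = mass × acceleration).
Wb = V·s (flux: a volt is a weber per second),
    = kg·m²·s⁻²·A⁻¹.
So Wb⁻² = kg⁻²·m⁻⁴·s⁴·A².
Combining: N·kg²·Wb⁻² = (kg·m·s⁻²) · kg² · (kg⁻²·m⁻⁴·s⁴·A²) = kg·m⁻³·s²·A².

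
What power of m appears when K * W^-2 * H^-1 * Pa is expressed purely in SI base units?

-7

W = kg·m²·s⁻³.
So W⁻² = kg⁻²·m⁻⁴·s⁶.
H = kg·m²·s⁻²·A⁻².
So H⁻¹ = kg⁻¹·m⁻²·s²·A².
Pa = kg·m⁻¹·s⁻².
Combining: K·W⁻²·H⁻¹·Pa = K · (kg⁻²·m⁻⁴·s⁶) · (kg⁻¹·m⁻²·s²·A²) · (kg·m⁻¹·s⁻²) = kg⁻²·m⁻⁷·s⁶·A²·K.
The exponent of m is -7.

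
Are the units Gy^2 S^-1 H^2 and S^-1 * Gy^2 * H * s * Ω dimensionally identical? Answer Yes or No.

Left side:
  Gy = J/kg (absorbed dose = energy per mass),
      = m²·s⁻².
  So Gy² = m⁴·s⁻⁴.
  S = 1/Ω (conductance is reciprocal resistance),
      = kg⁻¹·m⁻²·s³·A².
  So S⁻¹ = kg·m²·s⁻³·A⁻².
  H = Wb/A (inductance = flux per current),
      = kg·m²·s⁻²·A⁻².
  So H² = kg²·m⁴·s⁻⁴·A⁻⁴.
  Combining: Gy²·S⁻¹·H² = (m⁴·s⁻⁴) · (kg·m²·s⁻³·A⁻²) · (kg²·m⁴·s⁻⁴·A⁻⁴) = kg³·m¹⁰·s⁻¹¹·A⁻⁶.
Right side:
  S = 1/Ω (conductance is reciprocal resistance),
      = kg⁻¹·m⁻²·s³·A².
  So S⁻¹ = kg·m²·s⁻³·A⁻².
  Gy = J/kg (absorbed dose = energy per mass),
      = m²·s⁻².
  So Gy² = m⁴·s⁻⁴.
  H = Wb/A (inductance = flux per current),
      = kg·m²·s⁻²·A⁻².
  Ω = V/A (resistance = voltage per current),
      = kg·m²·s⁻³·A⁻².
  Combining: S⁻¹·Gy²·H·s·Ω = (kg·m²·s⁻³·A⁻²) · (m⁴·s⁻⁴) · (kg·m²·s⁻²·A⁻²) · s · (kg·m²·s⁻³·A⁻²) = kg³·m¹⁰·s⁻¹¹·A⁻⁶.
Both reduce to kg³·m¹⁰·s⁻¹¹·A⁻⁶.

Yes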